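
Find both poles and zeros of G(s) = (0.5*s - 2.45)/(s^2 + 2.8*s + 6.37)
Set denominator = 0: s^2 + 2.8*s + 6.37 = 0 → Poles: -1.4 + 2.1j, -1.4 - 2.1j
Set numerator = 0: 0.5*s - 2.45 = 0 → Zeros: 4.9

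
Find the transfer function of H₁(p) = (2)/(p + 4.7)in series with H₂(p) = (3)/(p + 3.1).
Series: H = H₁ · H₂ = (n₁·n₂)/(d₁·d₂).
Num: n₁·n₂ = 6. Den: d₁·d₂ = p^2 + 7.8*p + 14.57.
H(p) = (6)/(p^2 + 7.8*p + 14.57)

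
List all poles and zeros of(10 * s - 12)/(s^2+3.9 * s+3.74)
Set denominator = 0: s^2 + 3.9*s + 3.74 = (s + 2.2)(s + 1.7) = 0 → Poles: -1.7, -2.2
Set numerator = 0: 10*s - 12 = 0 → Zeros: 1.2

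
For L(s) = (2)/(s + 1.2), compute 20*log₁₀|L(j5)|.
Substitute s = j*5: L(j5) = 0.0907716 - 0.378215j.
|L(j5)| = sqrt(Re² + Im²) = 0.389.
20*log₁₀(0.389) = -8.20 dB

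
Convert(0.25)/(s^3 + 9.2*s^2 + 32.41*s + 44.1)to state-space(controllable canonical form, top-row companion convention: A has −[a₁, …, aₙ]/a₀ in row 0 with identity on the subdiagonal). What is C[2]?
Reachable canonical form: C = numerator coefficients (right-aligned, zero-padded to length n).
num = 0.25, C = [[0, 0, 0.25]].
C[2] = 0.25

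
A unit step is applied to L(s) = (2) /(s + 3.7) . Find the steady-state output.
FVT: lim_{t→∞} y(t) = lim_{s→0} s*Y(s) where Y(s) = L(s)/s.
= lim_{s→0} L(s) = L(0) = num(0)/den(0) = 2/3.7 = 0.5405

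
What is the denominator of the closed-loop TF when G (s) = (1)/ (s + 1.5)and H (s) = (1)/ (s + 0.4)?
Characteristic poly = G_den * H_den + G_num * H_num = (s^2 + 1.9*s + 0.6) + (1) = s^2 + 1.9*s + 1.6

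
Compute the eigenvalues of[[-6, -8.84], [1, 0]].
Eigenvalues solve det(λI - A) = 0.
Characteristic polynomial: λ^2 + 6*λ + 8.84 = 0.
Factor: (λ + 2.6)(λ + 3.4) = 0.
Roots: -2.6, -3.4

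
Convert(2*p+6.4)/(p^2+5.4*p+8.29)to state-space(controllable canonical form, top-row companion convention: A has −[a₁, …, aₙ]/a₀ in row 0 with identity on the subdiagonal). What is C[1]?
Reachable canonical form: C = numerator coefficients (right-aligned, zero-padded to length n).
num = 2*p + 6.4, C = [[2, 6.4]].
C[1] = 6.4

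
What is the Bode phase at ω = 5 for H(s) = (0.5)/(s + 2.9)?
Substitute s = j*5: H(j5) = 0.0434002 - 0.0748279j.
∠H(j5) = atan2(Im, Re) = atan2(-0.0748279, 0.0434002) = -59.89°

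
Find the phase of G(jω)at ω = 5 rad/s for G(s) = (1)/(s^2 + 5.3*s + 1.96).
Substitute s = j*5: G(j5) = -0.0186847 - 0.0214907j.
∠G(j5) = atan2(Im, Re) = atan2(-0.0214907, -0.0186847) = -131.00°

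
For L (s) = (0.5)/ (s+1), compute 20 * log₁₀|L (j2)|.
Substitute s = j*2: L(j2) = 0.1 - 0.2j.
|L(j2)| = sqrt(Re² + Im²) = 0.2236.
20*log₁₀(0.2236) = -13.01 dB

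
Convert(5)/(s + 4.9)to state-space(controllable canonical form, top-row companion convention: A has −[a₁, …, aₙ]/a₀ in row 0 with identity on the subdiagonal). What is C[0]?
Reachable canonical form: C = numerator coefficients (right-aligned, zero-padded to length n).
num = 5, C = [[5]].
C[0] = 5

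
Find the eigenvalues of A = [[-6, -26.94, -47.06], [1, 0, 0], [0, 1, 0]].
Eigenvalues solve det(λI - A) = 0.
Characteristic polynomial: λ^3 + 6*λ^2 + 26.94*λ + 47.06 = 0.
Factor: (λ + 2.6)(λ^2 + 3.4*λ + 18.1) = 0.
Roots: -1.7 + 3.9j, -1.7 - 3.9j, -2.6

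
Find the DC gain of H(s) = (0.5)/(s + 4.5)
DC gain = H(0) = num(0)/den(0) = 0.5/4.5 = 0.1111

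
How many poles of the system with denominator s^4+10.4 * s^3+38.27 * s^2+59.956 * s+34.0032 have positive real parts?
s^4 + 10.4*s^3 + 38.27*s^2 + 59.956*s + 34.0032 = (s + 4.4)(s + 1.6)(s + 2.3)(s + 2.1). Poles: -1.6, -2.1, -2.3, -4.4. RHP poles (Re>0): 0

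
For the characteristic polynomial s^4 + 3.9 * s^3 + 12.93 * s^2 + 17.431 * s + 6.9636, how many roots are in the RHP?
s^4 + 3.9*s^3 + 12.93*s^2 + 17.431*s + 6.9636 = (s + 1.2)(s + 0.7)(s^2 + 2*s + 8.29). Poles: -0.7, -1 + 2.7j, -1 - 2.7j, -1.2. RHP poles (Re>0): 0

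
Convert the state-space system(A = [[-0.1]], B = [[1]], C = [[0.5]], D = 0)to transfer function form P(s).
P(s) = C(sI - A)⁻¹B + D.
Characteristic polynomial det(sI - A) = s + 0.1.
Numerator from C·adj(sI-A)·B + D·det(sI-A) = 0.5.
P(s) = (0.5)/(s + 0.1)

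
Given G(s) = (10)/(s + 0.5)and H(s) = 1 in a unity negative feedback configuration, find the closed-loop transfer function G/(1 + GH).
Closed-loop T = G/(1+GH).
Numerator: G_num * H_den = 10.
Denominator: G_den * H_den + G_num * H_num = (s + 0.5) + (10) = s + 10.5.
T(s) = (10)/(s + 10.5)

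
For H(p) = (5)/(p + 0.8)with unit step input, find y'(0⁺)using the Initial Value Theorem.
IVT: y'(0⁺) = lim_{p→∞} p²·Y(p) = lim_{p→∞} p·H(p).
deg(num) = 0, deg(den) = 1, relative degree = 1, so p·H(p) → (leading num)/(leading den) = 5/1 = 5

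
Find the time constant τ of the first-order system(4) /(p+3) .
First-order system: τ = -1/pole. Pole = -3. τ = -1/(-3) = 0.3333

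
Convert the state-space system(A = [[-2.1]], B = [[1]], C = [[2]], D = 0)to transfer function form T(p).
T(p) = C(pI - A)⁻¹B + D.
Characteristic polynomial det(pI - A) = p + 2.1.
Numerator from C·adj(pI-A)·B + D·det(pI-A) = 2.
T(p) = (2)/(p + 2.1)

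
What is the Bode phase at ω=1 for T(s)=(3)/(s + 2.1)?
Substitute s = j*1: T(j1) = 1.16451 - 0.554529j.
∠T(j1) = atan2(Im, Re) = atan2(-0.554529, 1.16451) = -25.46°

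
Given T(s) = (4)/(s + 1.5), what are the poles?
Set denominator = 0: s + 1.5 = 0 → Poles: -1.5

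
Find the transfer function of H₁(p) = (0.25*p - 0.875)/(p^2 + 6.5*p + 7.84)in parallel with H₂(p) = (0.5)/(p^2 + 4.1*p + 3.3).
Parallel: H = H₁ + H₂ = (n₁·d₂ + n₂·d₁)/(d₁·d₂).
n₁·d₂ = 0.25*p^3 + 0.15*p^2 - 2.7625*p - 2.8875. n₂·d₁ = 0.5*p^2 + 3.25*p + 3.92. Sum = 0.25*p^3 + 0.65*p^2 + 0.4875*p + 1.0325. d₁·d₂ = p^4 + 10.6*p^3 + 37.79*p^2 + 53.594*p + 25.872.
H(p) = (0.25*p^3 + 0.65*p^2 + 0.4875*p + 1.0325)/(p^4 + 10.6*p^3 + 37.79*p^2 + 53.594*p + 25.872)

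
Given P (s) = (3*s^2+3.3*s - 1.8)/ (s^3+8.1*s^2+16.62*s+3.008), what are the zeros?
Set numerator = 0: 3*s^2 + 3.3*s - 1.8 = 3*(s - 0.4)(s + 1.5) = 0 → Zeros: -1.5, 0.4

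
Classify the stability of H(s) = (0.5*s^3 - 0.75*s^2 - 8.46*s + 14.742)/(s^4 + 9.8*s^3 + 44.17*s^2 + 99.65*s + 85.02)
Denominator: s^4 + 9.8*s^3 + 44.17*s^2 + 99.65*s + 85.02 = (s + 2)(s + 3)(s^2 + 4.8*s + 14.17). Poles: -2, -2.4 + 2.9j, -2.4 - 2.9j, -3. Stable (all poles in LHP)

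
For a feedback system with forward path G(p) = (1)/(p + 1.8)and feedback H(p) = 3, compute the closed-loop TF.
Closed-loop T = G/(1+GH).
Numerator: G_num * H_den = 1.
Denominator: G_den * H_den + G_num * H_num = (p + 1.8) + (3) = p + 4.8.
T(p) = (1)/(p + 4.8)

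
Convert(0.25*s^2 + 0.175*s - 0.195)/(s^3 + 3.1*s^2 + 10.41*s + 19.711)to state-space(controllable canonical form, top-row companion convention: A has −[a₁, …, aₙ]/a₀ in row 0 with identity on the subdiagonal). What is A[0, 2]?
Reachable canonical form for den = s^3 + 3.1*s^2 + 10.41*s + 19.711: top row of A = -[a₁,a₂,...,aₙ]/a₀, ones on the subdiagonal, zeros elsewhere.
A = [[-3.1, -10.41, -19.711], [1, 0, 0], [0, 1, 0]].
A[0,2] = -19.711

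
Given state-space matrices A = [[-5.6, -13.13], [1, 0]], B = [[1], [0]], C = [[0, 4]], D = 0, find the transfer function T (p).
T(p) = C(pI - A)⁻¹B + D.
Characteristic polynomial det(pI - A) = p^2 + 5.6*p + 13.13.
Numerator from C·adj(pI-A)·B + D·det(pI-A) = 4.
T(p) = (4)/(p^2 + 5.6*p + 13.13)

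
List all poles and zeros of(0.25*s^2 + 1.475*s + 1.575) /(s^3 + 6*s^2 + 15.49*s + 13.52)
Set denominator = 0: s^3 + 6*s^2 + 15.49*s + 13.52 = (s + 1.6)(s^2 + 4.4*s + 8.45) = 0 → Poles: -1.6, -2.2 + 1.9j, -2.2 - 1.9j
Set numerator = 0: 0.25*s^2 + 1.475*s + 1.575 = 0.25*(s + 1.4)(s + 4.5) = 0 → Zeros: -1.4, -4.5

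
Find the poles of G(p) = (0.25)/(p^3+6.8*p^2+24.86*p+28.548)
Set denominator = 0: p^3 + 6.8*p^2 + 24.86*p + 28.548 = (p + 1.8)(p^2 + 5*p + 15.86) = 0 → Poles: -1.8, -2.5 + 3.1j, -2.5 - 3.1j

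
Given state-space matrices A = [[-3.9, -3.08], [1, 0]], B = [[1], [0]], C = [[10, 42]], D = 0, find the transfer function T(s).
T(s) = C(sI - A)⁻¹B + D.
Characteristic polynomial det(sI - A) = s^2 + 3.9*s + 3.08.
Numerator from C·adj(sI-A)·B + D·det(sI-A) = 10*s + 42.
T(s) = (10*s + 42)/(s^2 + 3.9*s + 3.08)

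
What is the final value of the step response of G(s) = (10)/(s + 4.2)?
FVT: lim_{t→∞} y(t) = lim_{s→0} s*Y(s) where Y(s) = G(s)/s.
= lim_{s→0} G(s) = G(0) = num(0)/den(0) = 10/4.2 = 2.381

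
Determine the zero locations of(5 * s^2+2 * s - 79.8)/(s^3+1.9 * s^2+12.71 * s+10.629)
Set numerator = 0: 5*s^2 + 2*s - 79.8 = 5*(s - 3.8)(s + 4.2) = 0 → Zeros: -4.2, 3.8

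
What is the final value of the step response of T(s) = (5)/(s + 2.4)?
FVT: lim_{t→∞} y(t) = lim_{s→0} s*Y(s) where Y(s) = T(s)/s.
= lim_{s→0} T(s) = T(0) = num(0)/den(0) = 5/2.4 = 2.083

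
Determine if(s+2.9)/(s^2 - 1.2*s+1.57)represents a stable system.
Denominator: s^2 - 1.2*s + 1.57. Poles: 0.6 + 1.1j, 0.6 - 1.1j. All Re(p)<0: No (unstable)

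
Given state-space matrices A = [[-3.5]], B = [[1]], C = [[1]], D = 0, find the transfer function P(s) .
P(s) = C(sI - A)⁻¹B + D.
Characteristic polynomial det(sI - A) = s + 3.5.
Numerator from C·adj(sI-A)·B + D·det(sI-A) = 1.
P(s) = (1)/(s + 3.5)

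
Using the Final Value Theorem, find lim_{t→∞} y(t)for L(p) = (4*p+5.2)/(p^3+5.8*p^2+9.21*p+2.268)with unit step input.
FVT: lim_{t→∞} y(t) = lim_{p→0} p*Y(p) where Y(p) = L(p)/p.
= lim_{p→0} L(p) = L(0) = num(0)/den(0) = 5.2/2.268 = 2.293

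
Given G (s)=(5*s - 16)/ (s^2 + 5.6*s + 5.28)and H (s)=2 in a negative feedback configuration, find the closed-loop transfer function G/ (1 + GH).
Closed-loop T = G/(1+GH).
Numerator: G_num * H_den = 5*s - 16.
Denominator: G_den * H_den + G_num * H_num = (s^2 + 5.6*s + 5.28) + (10*s - 32) = s^2 + 15.6*s - 26.72.
T(s) = (5*s - 16)/(s^2 + 15.6*s - 26.72)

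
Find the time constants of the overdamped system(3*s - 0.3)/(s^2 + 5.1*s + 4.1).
Overdamped: real poles at -4.1, -1. τ = -1/pole → τ₁ = 0.2439, τ₂ = 1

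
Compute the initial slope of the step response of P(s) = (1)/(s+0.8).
IVT: y'(0⁺) = lim_{s→∞} s²·Y(s) = lim_{s→∞} s·P(s).
deg(num) = 0, deg(den) = 1, relative degree = 1, so s·P(s) → (leading num)/(leading den) = 1/1 = 1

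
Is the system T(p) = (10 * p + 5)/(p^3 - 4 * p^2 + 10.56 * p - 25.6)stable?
Denominator: p^3 - 4*p^2 + 10.56*p - 25.6 = (p - 3.2)(p^2 - 0.8*p + 8). Poles: 0.4 + 2.8j, 0.4 - 2.8j, 3.2. All Re(p)<0: No (unstable)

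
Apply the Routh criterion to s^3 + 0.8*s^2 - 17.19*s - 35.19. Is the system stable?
Routh array:
s^3: [1, -17.19]; s^2: [0.8, -35.19]; s^1: [26.7975]; s^0: [-35.19]
First column: [1, 0.8, 26.7975, -35.19]. Sign changes = 1.
No, unstable (1 RHP root(s))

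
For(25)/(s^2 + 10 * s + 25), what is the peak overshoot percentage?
Standard form: ωn²/(s²+2ζωn·s+ωn²) → ωn = 5, ζ = 1.
ζ ≥ 1, so the response is non-oscillatory: peak overshoot = 0%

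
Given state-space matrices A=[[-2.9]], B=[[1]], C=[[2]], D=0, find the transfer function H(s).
H(s) = C(sI - A)⁻¹B + D.
Characteristic polynomial det(sI - A) = s + 2.9.
Numerator from C·adj(sI-A)·B + D·det(sI-A) = 2.
H(s) = (2)/(s + 2.9)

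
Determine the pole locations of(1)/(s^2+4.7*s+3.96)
Set denominator = 0: s^2 + 4.7*s + 3.96 = (s + 1.1)(s + 3.6) = 0 → Poles: -1.1, -3.6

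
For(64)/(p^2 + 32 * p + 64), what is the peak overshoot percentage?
Standard form: ωn²/(p²+2ζωn·p+ωn²) → ωn = 8, ζ = 2.
ζ ≥ 1, so the response is non-oscillatory: peak overshoot = 0%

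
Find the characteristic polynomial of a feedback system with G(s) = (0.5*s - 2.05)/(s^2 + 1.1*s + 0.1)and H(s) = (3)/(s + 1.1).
Characteristic poly = G_den * H_den + G_num * H_num = (s^3 + 2.2*s^2 + 1.31*s + 0.11) + (1.5*s - 6.15) = s^3 + 2.2*s^2 + 2.81*s - 6.04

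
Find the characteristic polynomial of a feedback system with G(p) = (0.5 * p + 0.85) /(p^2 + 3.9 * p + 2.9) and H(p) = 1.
Characteristic poly = G_den * H_den + G_num * H_num = (p^2 + 3.9*p + 2.9) + (0.5*p + 0.85) = p^2 + 4.4*p + 3.75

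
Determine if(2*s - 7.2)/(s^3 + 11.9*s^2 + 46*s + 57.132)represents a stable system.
Denominator: s^3 + 11.9*s^2 + 46*s + 57.132 = (s + 4.6)(s + 4.6)(s + 2.7). Poles: -2.7, -4.6, -4.6. All Re(p)<0: Yes (stable)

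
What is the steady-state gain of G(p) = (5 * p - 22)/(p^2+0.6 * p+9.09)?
DC gain = G(0) = num(0)/den(0) = -22/9.09 = -2.42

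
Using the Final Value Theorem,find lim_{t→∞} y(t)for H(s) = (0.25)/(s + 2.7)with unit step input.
FVT: lim_{t→∞} y(t) = lim_{s→0} s*Y(s) where Y(s) = H(s)/s.
= lim_{s→0} H(s) = H(0) = num(0)/den(0) = 0.25/2.7 = 0.09259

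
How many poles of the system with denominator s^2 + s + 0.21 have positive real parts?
s^2 + s + 0.21 = (s + 0.3)(s + 0.7). Poles: -0.3, -0.7. RHP poles (Re>0): 0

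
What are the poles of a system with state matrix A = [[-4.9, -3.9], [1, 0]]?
Eigenvalues solve det(λI - A) = 0.
Characteristic polynomial: λ^2 + 4.9*λ + 3.9 = 0.
Factor: (λ + 3.9)(λ + 1) = 0.
Roots: -1, -3.9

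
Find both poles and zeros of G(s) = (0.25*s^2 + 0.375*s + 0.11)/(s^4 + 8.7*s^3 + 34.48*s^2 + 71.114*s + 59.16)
Set denominator = 0: s^4 + 8.7*s^3 + 34.48*s^2 + 71.114*s + 59.16 = (s + 2.5)(s + 2.4)(s^2 + 3.8*s + 9.86) = 0 → Poles: -1.9 + 2.5j, -1.9 - 2.5j, -2.4, -2.5
Set numerator = 0: 0.25*s^2 + 0.375*s + 0.11 = 0.25*(s + 0.4)(s + 1.1) = 0 → Zeros: -0.4, -1.1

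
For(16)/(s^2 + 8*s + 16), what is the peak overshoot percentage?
Standard form: ωn²/(s²+2ζωn·s+ωn²) → ωn = 4, ζ = 1.
ζ ≥ 1, so the response is non-oscillatory: peak overshoot = 0%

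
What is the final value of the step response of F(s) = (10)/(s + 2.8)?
FVT: lim_{t→∞} y(t) = lim_{s→0} s*Y(s) where Y(s) = F(s)/s.
= lim_{s→0} F(s) = F(0) = num(0)/den(0) = 10/2.8 = 3.571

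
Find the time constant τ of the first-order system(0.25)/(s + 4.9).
First-order system: τ = -1/pole. Pole = -4.9. τ = -1/(-4.9) = 0.2041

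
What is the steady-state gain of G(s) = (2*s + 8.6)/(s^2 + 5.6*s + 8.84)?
DC gain = G(0) = num(0)/den(0) = 8.6/8.84 = 0.9729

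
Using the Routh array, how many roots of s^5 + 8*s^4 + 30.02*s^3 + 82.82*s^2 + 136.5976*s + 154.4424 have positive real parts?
Routh array:
s^5: [1, 30.02, 136.5976]; s^4: [8, 82.82, 154.4424]; s^3: [19.6675, 117.2923]; s^2: [35.1099, 154.4424]; s^1: [30.7784]; s^0: [154.4424]
First column: [1, 8, 19.6675, 35.1099, 30.7784, 154.4424]. Sign changes = RHP roots = 0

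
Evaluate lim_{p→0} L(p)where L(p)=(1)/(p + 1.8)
DC gain = L(0) = num(0)/den(0) = 1/1.8 = 0.5556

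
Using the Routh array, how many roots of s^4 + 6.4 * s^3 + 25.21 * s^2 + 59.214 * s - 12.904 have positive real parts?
Routh array:
s^4: [1, 25.21, -12.904]; s^3: [6.4, 59.214]; s^2: [15.9578, -12.904]; s^1: [64.3892]; s^0: [-12.904]
First column: [1, 6.4, 15.9578, 64.3892, -12.904]. Sign changes = RHP roots = 1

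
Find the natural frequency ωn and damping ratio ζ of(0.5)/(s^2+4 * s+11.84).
Underdamped: complex pole -2 + 2.8j. ωn = |pole| = 3.441, ζ = -Re(pole)/ωn = 0.5812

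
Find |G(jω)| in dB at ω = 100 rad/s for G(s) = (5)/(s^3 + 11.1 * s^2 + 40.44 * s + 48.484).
Substitute s = j*100: G(j100) = -5.52416e-07 + 4.95876e-06j.
|G(j100)| = sqrt(Re² + Im²) = 4.989e-06.
20*log₁₀(4.989e-06) = -106.04 dB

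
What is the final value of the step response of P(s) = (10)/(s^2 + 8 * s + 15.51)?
FVT: lim_{t→∞} y(t) = lim_{s→0} s*Y(s) where Y(s) = P(s)/s.
= lim_{s→0} P(s) = P(0) = num(0)/den(0) = 10/15.51 = 0.6447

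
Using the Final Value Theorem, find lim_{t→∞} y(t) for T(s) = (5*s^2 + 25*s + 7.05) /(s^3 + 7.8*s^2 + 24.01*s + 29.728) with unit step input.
FVT: lim_{t→∞} y(t) = lim_{s→0} s*Y(s) where Y(s) = T(s)/s.
= lim_{s→0} T(s) = T(0) = num(0)/den(0) = 7.05/29.728 = 0.2372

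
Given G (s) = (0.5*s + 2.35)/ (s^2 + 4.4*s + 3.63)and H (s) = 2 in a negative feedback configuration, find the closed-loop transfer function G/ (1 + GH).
Closed-loop T = G/(1+GH).
Numerator: G_num * H_den = 0.5*s + 2.35.
Denominator: G_den * H_den + G_num * H_num = (s^2 + 4.4*s + 3.63) + (s + 4.7) = s^2 + 5.4*s + 8.33.
T(s) = (0.5*s + 2.35)/(s^2 + 5.4*s + 8.33)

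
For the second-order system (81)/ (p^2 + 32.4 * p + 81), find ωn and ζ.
Standard form: ωn²/(p²+2ζωn·p+ωn²).
const=81=ωn² → ωn=9, p coeff=32.4=2ζωn → ζ=1.8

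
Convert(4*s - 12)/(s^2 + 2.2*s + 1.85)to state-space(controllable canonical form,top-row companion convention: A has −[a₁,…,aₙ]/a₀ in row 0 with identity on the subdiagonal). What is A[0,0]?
Reachable canonical form for den = s^2 + 2.2*s + 1.85: top row of A = -[a₁,a₂,...,aₙ]/a₀, ones on the subdiagonal, zeros elsewhere.
A = [[-2.2, -1.85], [1, 0]].
A[0,0] = -2.2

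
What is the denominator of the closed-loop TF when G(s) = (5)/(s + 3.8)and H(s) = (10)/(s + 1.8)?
Characteristic poly = G_den * H_den + G_num * H_num = (s^2 + 5.6*s + 6.84) + (50) = s^2 + 5.6*s + 56.84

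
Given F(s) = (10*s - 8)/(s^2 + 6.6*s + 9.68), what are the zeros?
Set numerator = 0: 10*s - 8 = 0 → Zeros: 0.8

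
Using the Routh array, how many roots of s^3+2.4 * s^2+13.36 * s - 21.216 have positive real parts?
Routh array:
s^3: [1, 13.36]; s^2: [2.4, -21.216]; s^1: [22.2]; s^0: [-21.216]
First column: [1, 2.4, 22.2, -21.216]. Sign changes = RHP roots = 1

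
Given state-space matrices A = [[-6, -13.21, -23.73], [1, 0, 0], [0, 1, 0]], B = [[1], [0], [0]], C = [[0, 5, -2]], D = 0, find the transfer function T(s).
T(s) = C(sI - A)⁻¹B + D.
Characteristic polynomial det(sI - A) = s^3 + 6*s^2 + 13.21*s + 23.73.
Numerator from C·adj(sI-A)·B + D·det(sI-A) = 5*s - 2.
T(s) = (5*s - 2)/(s^3 + 6*s^2 + 13.21*s + 23.73)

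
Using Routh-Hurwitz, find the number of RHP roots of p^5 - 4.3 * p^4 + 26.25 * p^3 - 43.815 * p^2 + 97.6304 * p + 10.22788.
Routh array:
p^5: [1, 26.25, 97.6304]; p^4: [-4.3, -43.815, 10.22788]; p^3: [16.0605, 100.009]; p^2: [-17.0388, 10.22788]; p^1: [109.65]; p^0: [10.22788]
First column: [1, -4.3, 16.0605, -17.0388, 109.65, 10.22788]. Sign changes = RHP roots = 4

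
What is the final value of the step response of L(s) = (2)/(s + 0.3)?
FVT: lim_{t→∞} y(t) = lim_{s→0} s*Y(s) where Y(s) = L(s)/s.
= lim_{s→0} L(s) = L(0) = num(0)/den(0) = 2/0.3 = 6.667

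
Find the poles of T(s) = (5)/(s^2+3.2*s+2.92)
Set denominator = 0: s^2 + 3.2*s + 2.92 = 0 → Poles: -1.6 + 0.6j, -1.6 - 0.6j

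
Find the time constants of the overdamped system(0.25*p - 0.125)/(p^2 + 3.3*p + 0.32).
Overdamped: real poles at -3.2, -0.1. τ = -1/pole → τ₁ = 0.3125, τ₂ = 10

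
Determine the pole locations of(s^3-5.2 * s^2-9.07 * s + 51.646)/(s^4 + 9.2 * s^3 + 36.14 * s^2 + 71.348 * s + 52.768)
Set denominator = 0: s^4 + 9.2*s^3 + 36.14*s^2 + 71.348*s + 52.768 = (s + 3.4)(s + 1.6)(s^2 + 4.2*s + 9.7) = 0 → Poles: -1.6, -2.1 + 2.3j, -2.1 - 2.3j, -3.4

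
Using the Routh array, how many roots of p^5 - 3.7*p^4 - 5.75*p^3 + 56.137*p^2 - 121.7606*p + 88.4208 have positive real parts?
Routh array:
p^5: [1, -5.75, -121.7606]; p^4: [-3.7, 56.137, 88.4208]; p^3: [9.42216, -97.8631]; p^2: [17.707, 88.4208]; p^1: [-144.913]; p^0: [88.4208]
First column: [1, -3.7, 9.42216, 17.707, -144.913, 88.4208]. Sign changes = RHP roots = 4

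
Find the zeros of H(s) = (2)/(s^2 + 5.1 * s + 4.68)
Numerator is a nonzero constant (2) → Zeros: none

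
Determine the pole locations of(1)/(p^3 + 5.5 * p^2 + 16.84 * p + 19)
Set denominator = 0: p^3 + 5.5*p^2 + 16.84*p + 19 = (p + 1.9)(p^2 + 3.6*p + 10) = 0 → Poles: -1.8 + 2.6j, -1.8 - 2.6j, -1.9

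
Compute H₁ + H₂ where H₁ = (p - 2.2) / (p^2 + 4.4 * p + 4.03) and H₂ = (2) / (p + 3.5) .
Parallel: H = H₁ + H₂ = (n₁·d₂ + n₂·d₁)/(d₁·d₂).
n₁·d₂ = p^2 + 1.3*p - 7.7. n₂·d₁ = 2*p^2 + 8.8*p + 8.06. Sum = 3*p^2 + 10.1*p + 0.36. d₁·d₂ = p^3 + 7.9*p^2 + 19.43*p + 14.105.
H(p) = (3*p^2 + 10.1*p + 0.36)/(p^3 + 7.9*p^2 + 19.43*p + 14.105)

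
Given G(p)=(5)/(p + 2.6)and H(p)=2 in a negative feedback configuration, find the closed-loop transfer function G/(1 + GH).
Closed-loop T = G/(1+GH).
Numerator: G_num * H_den = 5.
Denominator: G_den * H_den + G_num * H_num = (p + 2.6) + (10) = p + 12.6.
T(p) = (5)/(p + 12.6)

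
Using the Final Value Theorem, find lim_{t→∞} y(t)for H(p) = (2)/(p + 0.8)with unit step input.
FVT: lim_{t→∞} y(t) = lim_{p→0} p*Y(p) where Y(p) = H(p)/p.
= lim_{p→0} H(p) = H(0) = num(0)/den(0) = 2/0.8 = 2.5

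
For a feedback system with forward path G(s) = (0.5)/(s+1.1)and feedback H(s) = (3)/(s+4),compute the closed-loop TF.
Closed-loop T = G/(1+GH).
Numerator: G_num * H_den = 0.5*s + 2.
Denominator: G_den * H_den + G_num * H_num = (s^2 + 5.1*s + 4.4) + (1.5) = s^2 + 5.1*s + 5.9.
T(s) = (0.5*s + 2)/(s^2 + 5.1*s + 5.9)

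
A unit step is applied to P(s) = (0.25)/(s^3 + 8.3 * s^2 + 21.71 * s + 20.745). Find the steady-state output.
FVT: lim_{t→∞} y(t) = lim_{s→0} s*Y(s) where Y(s) = P(s)/s.
= lim_{s→0} P(s) = P(0) = num(0)/den(0) = 0.25/20.745 = 0.01205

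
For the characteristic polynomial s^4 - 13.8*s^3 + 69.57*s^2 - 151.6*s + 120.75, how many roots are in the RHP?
s^4 - 13.8*s^3 + 69.57*s^2 - 151.6*s + 120.75 = (s - 4.6)(s - 2.5)(s - 2.5)(s - 4.2). Poles: 2.5, 2.5, 4.2, 4.6. RHP poles (Re>0): 4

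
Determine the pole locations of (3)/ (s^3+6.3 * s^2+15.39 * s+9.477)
Set denominator = 0: s^3 + 6.3*s^2 + 15.39*s + 9.477 = (s + 0.9)(s^2 + 5.4*s + 10.53) = 0 → Poles: -0.9, -2.7 + 1.8j, -2.7 - 1.8j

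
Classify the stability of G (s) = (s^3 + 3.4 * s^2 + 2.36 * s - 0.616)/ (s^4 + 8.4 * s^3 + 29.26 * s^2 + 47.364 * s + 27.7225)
Denominator: s^4 + 8.4*s^3 + 29.26*s^2 + 47.364*s + 27.7225 = (s + 1.3)(s + 2.5)(s^2 + 4.6*s + 8.53). Poles: -1.3, -2.3 + 1.8j, -2.3 - 1.8j, -2.5. Stable (all poles in LHP)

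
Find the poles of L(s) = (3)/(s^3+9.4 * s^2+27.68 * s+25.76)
Set denominator = 0: s^3 + 9.4*s^2 + 27.68*s + 25.76 = (s + 4.6)(s + 2.8)(s + 2) = 0 → Poles: -2, -2.8, -4.6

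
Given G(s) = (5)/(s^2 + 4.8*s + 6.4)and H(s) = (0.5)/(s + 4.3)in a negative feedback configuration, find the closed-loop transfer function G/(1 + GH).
Closed-loop T = G/(1+GH).
Numerator: G_num * H_den = 5*s + 21.5.
Denominator: G_den * H_den + G_num * H_num = (s^3 + 9.1*s^2 + 27.04*s + 27.52) + (2.5) = s^3 + 9.1*s^2 + 27.04*s + 30.02.
T(s) = (5*s + 21.5)/(s^3 + 9.1*s^2 + 27.04*s + 30.02)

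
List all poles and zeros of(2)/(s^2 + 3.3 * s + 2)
Set denominator = 0: s^2 + 3.3*s + 2 = (s + 2.5)(s + 0.8) = 0 → Poles: -0.8, -2.5
Numerator is a nonzero constant (2) → Zeros: none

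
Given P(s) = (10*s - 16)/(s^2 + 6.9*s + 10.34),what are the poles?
Set denominator = 0: s^2 + 6.9*s + 10.34 = (s + 4.7)(s + 2.2) = 0 → Poles: -2.2, -4.7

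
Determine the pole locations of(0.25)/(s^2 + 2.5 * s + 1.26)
Set denominator = 0: s^2 + 2.5*s + 1.26 = (s + 1.8)(s + 0.7) = 0 → Poles: -0.7, -1.8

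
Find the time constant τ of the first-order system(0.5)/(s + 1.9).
First-order system: τ = -1/pole. Pole = -1.9. τ = -1/(-1.9) = 0.5263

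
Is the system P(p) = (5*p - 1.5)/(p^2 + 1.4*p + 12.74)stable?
Denominator: p^2 + 1.4*p + 12.74. Poles: -0.7 + 3.5j, -0.7 - 3.5j. All Re(p)<0: Yes (stable)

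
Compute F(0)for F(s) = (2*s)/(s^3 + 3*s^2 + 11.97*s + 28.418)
DC gain = F(0) = num(0)/den(0) = 0/28.418 = 0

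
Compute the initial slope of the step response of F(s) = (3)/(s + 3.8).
IVT: y'(0⁺) = lim_{s→∞} s²·Y(s) = lim_{s→∞} s·F(s).
deg(num) = 0, deg(den) = 1, relative degree = 1, so s·F(s) → (leading num)/(leading den) = 3/1 = 3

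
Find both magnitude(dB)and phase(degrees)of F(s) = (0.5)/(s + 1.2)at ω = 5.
Substitute s = j*5: F(j5) = 0.0226929 - 0.0945537j.
|F| = 20*log₁₀(sqrt(Re²+Im²)) = -20.24 dB.
∠F = atan2(Im, Re) = -76.50°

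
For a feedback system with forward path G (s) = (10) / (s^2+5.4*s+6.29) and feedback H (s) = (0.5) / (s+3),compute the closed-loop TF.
Closed-loop T = G/(1+GH).
Numerator: G_num * H_den = 10*s + 30.
Denominator: G_den * H_den + G_num * H_num = (s^3 + 8.4*s^2 + 22.49*s + 18.87) + (5) = s^3 + 8.4*s^2 + 22.49*s + 23.87.
T(s) = (10*s + 30)/(s^3 + 8.4*s^2 + 22.49*s + 23.87)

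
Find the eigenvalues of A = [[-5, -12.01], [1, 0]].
Eigenvalues solve det(λI - A) = 0.
Characteristic polynomial: λ^2 + 5*λ + 12.01 = 0.
Roots: -2.5 + 2.4j, -2.5 - 2.4j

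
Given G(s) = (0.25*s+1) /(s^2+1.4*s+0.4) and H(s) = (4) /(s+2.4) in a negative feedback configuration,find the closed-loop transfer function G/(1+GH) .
Closed-loop T = G/(1+GH).
Numerator: G_num * H_den = 0.25*s^2 + 1.6*s + 2.4.
Denominator: G_den * H_den + G_num * H_num = (s^3 + 3.8*s^2 + 3.76*s + 0.96) + (s + 4) = s^3 + 3.8*s^2 + 4.76*s + 4.96.
T(s) = (0.25*s^2 + 1.6*s + 2.4)/(s^3 + 3.8*s^2 + 4.76*s + 4.96)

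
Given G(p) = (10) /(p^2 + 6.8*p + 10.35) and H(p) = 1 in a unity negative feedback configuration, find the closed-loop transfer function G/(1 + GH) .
Closed-loop T = G/(1+GH).
Numerator: G_num * H_den = 10.
Denominator: G_den * H_den + G_num * H_num = (p^2 + 6.8*p + 10.35) + (10) = p^2 + 6.8*p + 20.35.
T(p) = (10)/(p^2 + 6.8*p + 20.35)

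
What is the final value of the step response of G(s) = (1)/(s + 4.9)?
FVT: lim_{t→∞} y(t) = lim_{s→0} s*Y(s) where Y(s) = G(s)/s.
= lim_{s→0} G(s) = G(0) = num(0)/den(0) = 1/4.9 = 0.2041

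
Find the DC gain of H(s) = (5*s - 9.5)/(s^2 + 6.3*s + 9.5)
DC gain = H(0) = num(0)/den(0) = -9.5/9.5 = -1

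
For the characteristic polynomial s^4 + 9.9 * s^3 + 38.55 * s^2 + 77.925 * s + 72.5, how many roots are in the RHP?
s^4 + 9.9*s^3 + 38.55*s^2 + 77.925*s + 72.5 = (s + 4)(s + 2.9)(s^2 + 3*s + 6.25). Poles: -1.5 + 2j, -1.5 - 2j, -2.9, -4. RHP poles (Re>0): 0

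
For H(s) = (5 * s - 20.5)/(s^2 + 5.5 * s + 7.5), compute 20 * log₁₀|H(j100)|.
Substitute s = j*100: H(j100) = 0.00479115 - 0.0497738j.
|H(j100)| = sqrt(Re² + Im²) = 0.05.
20*log₁₀(0.05) = -26.02 dB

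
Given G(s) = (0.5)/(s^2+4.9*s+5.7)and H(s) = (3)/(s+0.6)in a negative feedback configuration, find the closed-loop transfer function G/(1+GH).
Closed-loop T = G/(1+GH).
Numerator: G_num * H_den = 0.5*s + 0.3.
Denominator: G_den * H_den + G_num * H_num = (s^3 + 5.5*s^2 + 8.64*s + 3.42) + (1.5) = s^3 + 5.5*s^2 + 8.64*s + 4.92.
T(s) = (0.5*s + 0.3)/(s^3 + 5.5*s^2 + 8.64*s + 4.92)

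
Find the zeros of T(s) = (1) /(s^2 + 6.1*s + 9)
Numerator is a nonzero constant (1) → Zeros: none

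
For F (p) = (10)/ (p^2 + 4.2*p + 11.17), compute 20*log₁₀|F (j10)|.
Substitute p = j*10: F(j10) = -0.0920063 - 0.0435018j.
|F(j10)| = sqrt(Re² + Im²) = 0.1018.
20*log₁₀(0.1018) = -19.85 dB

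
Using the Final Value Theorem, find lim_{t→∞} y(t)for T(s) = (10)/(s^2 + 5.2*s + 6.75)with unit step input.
FVT: lim_{t→∞} y(t) = lim_{s→0} s*Y(s) where Y(s) = T(s)/s.
= lim_{s→0} T(s) = T(0) = num(0)/den(0) = 10/6.75 = 1.481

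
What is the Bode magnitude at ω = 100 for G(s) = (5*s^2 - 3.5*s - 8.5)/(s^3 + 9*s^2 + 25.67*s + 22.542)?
Substitute s = j*100: G(j100) = 0.00483439 - 0.0497011j.
|G(j100)| = sqrt(Re² + Im²) = 0.04994.
20*log₁₀(0.04994) = -26.03 dB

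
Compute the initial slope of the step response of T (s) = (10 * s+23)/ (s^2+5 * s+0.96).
IVT: y'(0⁺) = lim_{s→∞} s²·Y(s) = lim_{s→∞} s·T(s).
deg(num) = 1, deg(den) = 2, relative degree = 1, so s·T(s) → (leading num)/(leading den) = 10/1 = 10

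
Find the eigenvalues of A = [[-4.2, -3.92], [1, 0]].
Eigenvalues solve det(λI - A) = 0.
Characteristic polynomial: λ^2 + 4.2*λ + 3.92 = 0.
Factor: (λ + 2.8)(λ + 1.4) = 0.
Roots: -1.4, -2.8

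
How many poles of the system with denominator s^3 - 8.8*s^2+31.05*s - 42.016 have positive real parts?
s^3 - 8.8*s^2 + 31.05*s - 42.016 = (s - 3.2)(s^2 - 5.6*s + 13.13). Poles: 2.8 + 2.3j, 2.8 - 2.3j, 3.2. RHP poles (Re>0): 3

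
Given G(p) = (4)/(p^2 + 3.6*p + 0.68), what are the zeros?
Numerator is a nonzero constant (4) → Zeros: none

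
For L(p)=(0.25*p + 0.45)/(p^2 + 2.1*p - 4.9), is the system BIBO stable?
Denominator: p^2 + 2.1*p - 4.9 = (p - 1.4)(p + 3.5). Poles: -3.5, 1.4. All Re(p)<0: No (unstable)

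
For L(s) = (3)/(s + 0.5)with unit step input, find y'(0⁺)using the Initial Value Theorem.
IVT: y'(0⁺) = lim_{s→∞} s²·Y(s) = lim_{s→∞} s·L(s).
deg(num) = 0, deg(den) = 1, relative degree = 1, so s·L(s) → (leading num)/(leading den) = 3/1 = 3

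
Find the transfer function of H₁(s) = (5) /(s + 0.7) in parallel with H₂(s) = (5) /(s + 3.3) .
Parallel: H = H₁ + H₂ = (n₁·d₂ + n₂·d₁)/(d₁·d₂).
n₁·d₂ = 5*s + 16.5. n₂·d₁ = 5*s + 3.5. Sum = 10*s + 20. d₁·d₂ = s^2 + 4*s + 2.31.
H(s) = (10*s + 20)/(s^2 + 4*s + 2.31)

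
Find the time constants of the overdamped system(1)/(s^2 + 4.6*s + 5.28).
Overdamped: real poles at -2.2, -2.4. τ = -1/pole → τ₁ = 0.4545, τ₂ = 0.4167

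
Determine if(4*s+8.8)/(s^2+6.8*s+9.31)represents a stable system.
Denominator: s^2 + 6.8*s + 9.31 = (s + 1.9)(s + 4.9). Poles: -1.9, -4.9. All Re(p)<0: Yes (stable)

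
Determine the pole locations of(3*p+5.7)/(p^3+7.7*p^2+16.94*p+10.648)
Set denominator = 0: p^3 + 7.7*p^2 + 16.94*p + 10.648 = (p + 4.4)(p + 2.2)(p + 1.1) = 0 → Poles: -1.1, -2.2, -4.4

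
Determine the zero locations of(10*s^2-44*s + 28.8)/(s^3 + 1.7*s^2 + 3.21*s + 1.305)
Set numerator = 0: 10*s^2 - 44*s + 28.8 = 10*(s - 0.8)(s - 3.6) = 0 → Zeros: 0.8, 3.6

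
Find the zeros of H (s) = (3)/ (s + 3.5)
Numerator is a nonzero constant (3) → Zeros: none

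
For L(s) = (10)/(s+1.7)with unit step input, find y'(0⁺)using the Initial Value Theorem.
IVT: y'(0⁺) = lim_{s→∞} s²·Y(s) = lim_{s→∞} s·L(s).
deg(num) = 0, deg(den) = 1, relative degree = 1, so s·L(s) → (leading num)/(leading den) = 10/1 = 10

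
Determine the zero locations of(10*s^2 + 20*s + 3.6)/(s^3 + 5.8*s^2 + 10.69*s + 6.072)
Set numerator = 0: 10*s^2 + 20*s + 3.6 = 10*(s + 0.2)(s + 1.8) = 0 → Zeros: -0.2, -1.8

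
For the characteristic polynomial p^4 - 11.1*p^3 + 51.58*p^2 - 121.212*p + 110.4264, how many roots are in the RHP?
p^4 - 11.1*p^3 + 51.58*p^2 - 121.212*p + 110.4264 = (p - 4.2)(p - 2.1)(p^2 - 4.8*p + 12.52). Poles: 2.1, 2.4 + 2.6j, 2.4 - 2.6j, 4.2. RHP poles (Re>0): 4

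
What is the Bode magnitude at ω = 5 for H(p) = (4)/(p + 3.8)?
Substitute p = j*5: H(j5) = 0.385396 - 0.507099j.
|H(j5)| = sqrt(Re² + Im²) = 0.6369.
20*log₁₀(0.6369) = -3.92 dB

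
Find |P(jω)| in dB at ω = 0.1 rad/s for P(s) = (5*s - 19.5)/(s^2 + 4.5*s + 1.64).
Substitute s = j*0.1: P(j0.1) = -11.0373 + 3.35385j.
|P(j0.1)| = sqrt(Re² + Im²) = 11.54.
20*log₁₀(11.54) = 21.24 dB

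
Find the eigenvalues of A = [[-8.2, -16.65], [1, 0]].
Eigenvalues solve det(λI - A) = 0.
Characteristic polynomial: λ^2 + 8.2*λ + 16.65 = 0.
Factor: (λ + 3.7)(λ + 4.5) = 0.
Roots: -3.7, -4.5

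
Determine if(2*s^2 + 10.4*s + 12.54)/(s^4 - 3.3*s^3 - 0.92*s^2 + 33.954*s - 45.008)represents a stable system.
Denominator: s^4 - 3.3*s^3 - 0.92*s^2 + 33.954*s - 45.008 = (s - 1.6)(s + 2.9)(s^2 - 4.6*s + 9.7). Poles: -2.9, 1.6, 2.3 + 2.1j, 2.3 - 2.1j. All Re(p)<0: No (unstable)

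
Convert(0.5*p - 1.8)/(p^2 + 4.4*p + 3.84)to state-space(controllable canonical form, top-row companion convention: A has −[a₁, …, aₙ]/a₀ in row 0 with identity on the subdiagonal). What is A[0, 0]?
Reachable canonical form for den = p^2 + 4.4*p + 3.84: top row of A = -[a₁,a₂,...,aₙ]/a₀, ones on the subdiagonal, zeros elsewhere.
A = [[-4.4, -3.84], [1, 0]].
A[0,0] = -4.4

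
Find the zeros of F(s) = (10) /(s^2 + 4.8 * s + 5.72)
Numerator is a nonzero constant (10) → Zeros: none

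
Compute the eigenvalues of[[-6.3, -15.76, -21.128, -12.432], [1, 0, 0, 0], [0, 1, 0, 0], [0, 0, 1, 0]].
Eigenvalues solve det(λI - A) = 0.
Characteristic polynomial: λ^4 + 6.3*λ^3 + 15.76*λ^2 + 21.128*λ + 12.432 = 0.
Factor: (λ + 2.8)(λ + 1.5)(λ^2 + 2*λ + 2.96) = 0.
Roots: -1 + 1.4j, -1 - 1.4j, -1.5, -2.8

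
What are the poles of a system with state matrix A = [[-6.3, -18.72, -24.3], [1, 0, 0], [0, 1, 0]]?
Eigenvalues solve det(λI - A) = 0.
Characteristic polynomial: λ^3 + 6.3*λ^2 + 18.72*λ + 24.3 = 0.
Factor: (λ + 2.7)(λ^2 + 3.6*λ + 9) = 0.
Roots: -1.8 + 2.4j, -1.8 - 2.4j, -2.7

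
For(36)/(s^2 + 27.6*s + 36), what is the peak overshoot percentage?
Standard form: ωn²/(s²+2ζωn·s+ωn²) → ωn = 6, ζ = 2.3.
ζ ≥ 1, so the response is non-oscillatory: peak overshoot = 0%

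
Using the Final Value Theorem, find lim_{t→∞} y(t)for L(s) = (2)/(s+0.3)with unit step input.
FVT: lim_{t→∞} y(t) = lim_{s→0} s*Y(s) where Y(s) = L(s)/s.
= lim_{s→0} L(s) = L(0) = num(0)/den(0) = 2/0.3 = 6.667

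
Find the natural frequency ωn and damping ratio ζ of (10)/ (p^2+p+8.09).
Underdamped: complex pole -0.5 + 2.8j. ωn = |pole| = 2.844, ζ = -Re(pole)/ωn = 0.1758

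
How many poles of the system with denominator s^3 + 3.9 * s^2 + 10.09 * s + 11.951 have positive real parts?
s^3 + 3.9*s^2 + 10.09*s + 11.951 = (s + 1.9)(s^2 + 2*s + 6.29). Poles: -1 + 2.3j, -1 - 2.3j, -1.9. RHP poles (Re>0): 0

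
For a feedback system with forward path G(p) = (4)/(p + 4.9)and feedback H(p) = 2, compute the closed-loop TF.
Closed-loop T = G/(1+GH).
Numerator: G_num * H_den = 4.
Denominator: G_den * H_den + G_num * H_num = (p + 4.9) + (8) = p + 12.9.
T(p) = (4)/(p + 12.9)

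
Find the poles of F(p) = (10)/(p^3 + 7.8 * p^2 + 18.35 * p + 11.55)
Set denominator = 0: p^3 + 7.8*p^2 + 18.35*p + 11.55 = (p + 1)(p + 3.3)(p + 3.5) = 0 → Poles: -1, -3.3, -3.5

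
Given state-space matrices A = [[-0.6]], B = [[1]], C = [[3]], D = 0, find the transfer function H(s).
H(s) = C(sI - A)⁻¹B + D.
Characteristic polynomial det(sI - A) = s + 0.6.
Numerator from C·adj(sI-A)·B + D·det(sI-A) = 3.
H(s) = (3)/(s + 0.6)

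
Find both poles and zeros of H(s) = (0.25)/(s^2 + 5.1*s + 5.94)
Set denominator = 0: s^2 + 5.1*s + 5.94 = (s + 1.8)(s + 3.3) = 0 → Poles: -1.8, -3.3
Numerator is a nonzero constant (0.25) → Zeros: none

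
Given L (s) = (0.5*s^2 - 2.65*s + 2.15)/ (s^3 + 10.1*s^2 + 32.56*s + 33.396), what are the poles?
Set denominator = 0: s^3 + 10.1*s^2 + 32.56*s + 33.396 = (s + 4.6)(s + 2.2)(s + 3.3) = 0 → Poles: -2.2, -3.3, -4.6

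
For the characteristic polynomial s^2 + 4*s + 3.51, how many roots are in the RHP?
s^2 + 4*s + 3.51 = (s + 1.3)(s + 2.7). Poles: -1.3, -2.7. RHP poles (Re>0): 0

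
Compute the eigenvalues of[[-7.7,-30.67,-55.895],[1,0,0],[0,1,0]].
Eigenvalues solve det(λI - A) = 0.
Characteristic polynomial: λ^3 + 7.7*λ^2 + 30.67*λ + 55.895 = 0.
Factor: (λ + 3.5)(λ^2 + 4.2*λ + 15.97) = 0.
Roots: -2.1 + 3.4j, -2.1 - 3.4j, -3.5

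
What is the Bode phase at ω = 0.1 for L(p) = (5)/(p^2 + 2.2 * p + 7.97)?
Substitute p = j*0.1: L(j0.1) = 0.627661 - 0.0173474j.
∠L(j0.1) = atan2(Im, Re) = atan2(-0.0173474, 0.627661) = -1.58°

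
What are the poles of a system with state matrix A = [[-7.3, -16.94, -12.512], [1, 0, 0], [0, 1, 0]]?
Eigenvalues solve det(λI - A) = 0.
Characteristic polynomial: λ^3 + 7.3*λ^2 + 16.94*λ + 12.512 = 0.
Factor: (λ + 1.6)(λ + 2.3)(λ + 3.4) = 0.
Roots: -1.6, -2.3, -3.4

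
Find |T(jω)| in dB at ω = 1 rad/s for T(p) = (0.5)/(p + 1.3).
Substitute p = j*1: T(j1) = 0.241636 - 0.185874j.
|T(j1)| = sqrt(Re² + Im²) = 0.3049.
20*log₁₀(0.3049) = -10.32 dB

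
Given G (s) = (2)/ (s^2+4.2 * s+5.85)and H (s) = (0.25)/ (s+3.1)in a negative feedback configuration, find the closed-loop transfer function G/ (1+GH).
Closed-loop T = G/(1+GH).
Numerator: G_num * H_den = 2*s + 6.2.
Denominator: G_den * H_den + G_num * H_num = (s^3 + 7.3*s^2 + 18.87*s + 18.135) + (0.5) = s^3 + 7.3*s^2 + 18.87*s + 18.635.
T(s) = (2*s + 6.2)/(s^3 + 7.3*s^2 + 18.87*s + 18.635)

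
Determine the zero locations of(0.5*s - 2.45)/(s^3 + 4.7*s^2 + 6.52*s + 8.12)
Set numerator = 0: 0.5*s - 2.45 = 0 → Zeros: 4.9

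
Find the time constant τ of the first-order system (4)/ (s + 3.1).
First-order system: τ = -1/pole. Pole = -3.1. τ = -1/(-3.1) = 0.3226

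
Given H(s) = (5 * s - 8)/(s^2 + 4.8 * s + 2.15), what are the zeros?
Set numerator = 0: 5*s - 8 = 0 → Zeros: 1.6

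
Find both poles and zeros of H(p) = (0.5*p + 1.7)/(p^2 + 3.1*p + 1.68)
Set denominator = 0: p^2 + 3.1*p + 1.68 = (p + 0.7)(p + 2.4) = 0 → Poles: -0.7, -2.4
Set numerator = 0: 0.5*p + 1.7 = 0 → Zeros: -3.4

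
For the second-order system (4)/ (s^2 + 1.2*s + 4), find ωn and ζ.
Standard form: ωn²/(s²+2ζωn·s+ωn²).
const=4=ωn² → ωn=2, s coeff=1.2=2ζωn → ζ=0.3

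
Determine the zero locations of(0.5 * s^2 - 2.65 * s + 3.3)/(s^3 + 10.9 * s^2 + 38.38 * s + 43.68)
Set numerator = 0: 0.5*s^2 - 2.65*s + 3.3 = 0.5*(s - 2)(s - 3.3) = 0 → Zeros: 2, 3.3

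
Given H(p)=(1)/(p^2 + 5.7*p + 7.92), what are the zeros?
Numerator is a nonzero constant (1) → Zeros: none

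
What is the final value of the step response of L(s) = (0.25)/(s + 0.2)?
FVT: lim_{t→∞} y(t) = lim_{s→0} s*Y(s) where Y(s) = L(s)/s.
= lim_{s→0} L(s) = L(0) = num(0)/den(0) = 0.25/0.2 = 1.25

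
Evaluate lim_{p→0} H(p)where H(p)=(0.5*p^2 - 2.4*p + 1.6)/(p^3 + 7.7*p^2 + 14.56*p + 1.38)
DC gain = H(0) = num(0)/den(0) = 1.6/1.38 = 1.159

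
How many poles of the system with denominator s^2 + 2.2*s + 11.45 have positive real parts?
Poles: -1.1 + 3.2j, -1.1 - 3.2j. RHP poles (Re>0): 0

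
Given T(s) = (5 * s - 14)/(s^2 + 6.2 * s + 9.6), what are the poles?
Set denominator = 0: s^2 + 6.2*s + 9.6 = (s + 3.2)(s + 3) = 0 → Poles: -3, -3.2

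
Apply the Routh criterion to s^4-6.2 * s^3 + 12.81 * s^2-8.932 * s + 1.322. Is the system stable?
Routh array:
s^4: [1, 12.81, 1.322]; s^3: [-6.2, -8.932]; s^2: [11.3694, 1.322]; s^1: [-8.21108]; s^0: [1.322]
First column: [1, -6.2, 11.3694, -8.21108, 1.322]. Sign changes = 4.
No, unstable (4 RHP root(s))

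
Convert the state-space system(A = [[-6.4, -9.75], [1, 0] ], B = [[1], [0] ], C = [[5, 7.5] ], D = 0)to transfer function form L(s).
L(s) = C(sI - A)⁻¹B + D.
Characteristic polynomial det(sI - A) = s^2 + 6.4*s + 9.75.
Numerator from C·adj(sI-A)·B + D·det(sI-A) = 5*s + 7.5.
L(s) = (5*s + 7.5)/(s^2 + 6.4*s + 9.75)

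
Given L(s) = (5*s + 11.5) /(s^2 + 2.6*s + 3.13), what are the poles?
Set denominator = 0: s^2 + 2.6*s + 3.13 = 0 → Poles: -1.3 + 1.2j, -1.3 - 1.2j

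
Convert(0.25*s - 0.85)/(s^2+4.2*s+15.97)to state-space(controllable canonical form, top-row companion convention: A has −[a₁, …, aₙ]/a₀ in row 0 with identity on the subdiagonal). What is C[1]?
Reachable canonical form: C = numerator coefficients (right-aligned, zero-padded to length n).
num = 0.25*s - 0.85, C = [[0.25, -0.85]].
C[1] = -0.85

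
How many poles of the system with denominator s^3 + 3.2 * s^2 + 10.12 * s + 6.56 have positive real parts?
s^3 + 3.2*s^2 + 10.12*s + 6.56 = (s + 0.8)(s^2 + 2.4*s + 8.2). Poles: -0.8, -1.2 + 2.6j, -1.2 - 2.6j. RHP poles (Re>0): 0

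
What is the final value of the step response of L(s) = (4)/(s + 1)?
FVT: lim_{t→∞} y(t) = lim_{s→0} s*Y(s) where Y(s) = L(s)/s.
= lim_{s→0} L(s) = L(0) = num(0)/den(0) = 4/1 = 4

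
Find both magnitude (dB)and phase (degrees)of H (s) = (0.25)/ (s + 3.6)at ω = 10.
Substitute s = j*10: H(j10) = 0.00796742 - 0.0221317j.
|H| = 20*log₁₀(sqrt(Re²+Im²)) = -32.57 dB.
∠H = atan2(Im, Re) = -70.20°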